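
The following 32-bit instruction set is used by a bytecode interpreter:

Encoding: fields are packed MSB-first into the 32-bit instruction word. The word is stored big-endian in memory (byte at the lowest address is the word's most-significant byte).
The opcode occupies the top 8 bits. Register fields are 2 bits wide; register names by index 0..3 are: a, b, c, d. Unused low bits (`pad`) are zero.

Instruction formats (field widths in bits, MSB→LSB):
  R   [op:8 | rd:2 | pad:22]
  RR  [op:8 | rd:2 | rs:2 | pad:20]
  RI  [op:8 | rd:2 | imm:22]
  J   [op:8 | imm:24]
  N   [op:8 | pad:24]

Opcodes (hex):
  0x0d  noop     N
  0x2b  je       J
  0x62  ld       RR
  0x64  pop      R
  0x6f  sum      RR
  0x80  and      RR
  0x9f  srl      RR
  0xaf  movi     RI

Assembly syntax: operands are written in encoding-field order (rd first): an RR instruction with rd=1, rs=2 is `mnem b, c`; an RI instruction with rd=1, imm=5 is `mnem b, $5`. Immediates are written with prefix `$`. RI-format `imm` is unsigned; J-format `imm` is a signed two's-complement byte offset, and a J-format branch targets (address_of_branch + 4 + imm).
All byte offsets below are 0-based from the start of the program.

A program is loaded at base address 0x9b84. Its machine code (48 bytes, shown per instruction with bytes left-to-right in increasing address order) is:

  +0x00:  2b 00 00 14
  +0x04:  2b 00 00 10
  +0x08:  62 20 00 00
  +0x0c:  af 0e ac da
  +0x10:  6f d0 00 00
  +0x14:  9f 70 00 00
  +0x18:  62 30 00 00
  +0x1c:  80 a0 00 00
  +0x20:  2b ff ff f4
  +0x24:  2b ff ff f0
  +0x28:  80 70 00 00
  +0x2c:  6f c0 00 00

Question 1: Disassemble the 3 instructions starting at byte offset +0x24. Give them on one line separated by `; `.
je $-16; and b, d; sum d, a

off 0x24: read 2b ff ff f0 as big → 0x2bfffff0
  opcode bits[31:24]=0x2b: je/J
  imm: (w>>0)&0xffffff=0xfffff0 (s24→-16) → $-16
off 0x28: read 80 70 00 00 as big → 0x80700000
  opcode bits[31:24]=0x80: and/RR
  rd: (w>>22)&0x3=0x1 → b
  rs: (w>>20)&0x3=0x3 → d
off 0x2c: read 6f c0 00 00 as big → 0x6fc00000
  opcode bits[31:24]=0x6f: sum/RR
  rd: (w>>22)&0x3=0x3 → d
  rs: (w>>20)&0x3=0x0 → a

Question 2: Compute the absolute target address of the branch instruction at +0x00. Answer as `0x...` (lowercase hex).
0x9b9c

[00] 2b 00 00 14 → 0x2b000014
  top 8b → 0x2b → je [J]
  [23:0] imm=20 = $20
  target = base 0x9b84 + off 0x00 + 4 + imm 20 = 0x9b9c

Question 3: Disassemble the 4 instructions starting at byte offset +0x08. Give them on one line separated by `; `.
+0x08: 62 20 00 00 ⇒ word 0x62200000 (big)
  op=0x62200000>>24=0x62 ⇒ ld (RR)
  [23:22] rd=0 = a
  [21:20] rs=2 = c
+0x0c: af 0e ac da ⇒ word 0xaf0eacda (big)
  op=0xaf0eacda>>24=0xaf ⇒ movi (RI)
  [23:22] rd=0 = a
  [21:0] imm=961754 = $961754
+0x10: 6f d0 00 00 ⇒ word 0x6fd00000 (big)
  op=0x6fd00000>>24=0x6f ⇒ sum (RR)
  [23:22] rd=3 = d
  [21:20] rs=1 = b
+0x14: 9f 70 00 00 ⇒ word 0x9f700000 (big)
  op=0x9f700000>>24=0x9f ⇒ srl (RR)
  [23:22] rd=1 = b
  [21:20] rs=3 = d

ld a, c; movi a, $961754; sum d, b; srl b, d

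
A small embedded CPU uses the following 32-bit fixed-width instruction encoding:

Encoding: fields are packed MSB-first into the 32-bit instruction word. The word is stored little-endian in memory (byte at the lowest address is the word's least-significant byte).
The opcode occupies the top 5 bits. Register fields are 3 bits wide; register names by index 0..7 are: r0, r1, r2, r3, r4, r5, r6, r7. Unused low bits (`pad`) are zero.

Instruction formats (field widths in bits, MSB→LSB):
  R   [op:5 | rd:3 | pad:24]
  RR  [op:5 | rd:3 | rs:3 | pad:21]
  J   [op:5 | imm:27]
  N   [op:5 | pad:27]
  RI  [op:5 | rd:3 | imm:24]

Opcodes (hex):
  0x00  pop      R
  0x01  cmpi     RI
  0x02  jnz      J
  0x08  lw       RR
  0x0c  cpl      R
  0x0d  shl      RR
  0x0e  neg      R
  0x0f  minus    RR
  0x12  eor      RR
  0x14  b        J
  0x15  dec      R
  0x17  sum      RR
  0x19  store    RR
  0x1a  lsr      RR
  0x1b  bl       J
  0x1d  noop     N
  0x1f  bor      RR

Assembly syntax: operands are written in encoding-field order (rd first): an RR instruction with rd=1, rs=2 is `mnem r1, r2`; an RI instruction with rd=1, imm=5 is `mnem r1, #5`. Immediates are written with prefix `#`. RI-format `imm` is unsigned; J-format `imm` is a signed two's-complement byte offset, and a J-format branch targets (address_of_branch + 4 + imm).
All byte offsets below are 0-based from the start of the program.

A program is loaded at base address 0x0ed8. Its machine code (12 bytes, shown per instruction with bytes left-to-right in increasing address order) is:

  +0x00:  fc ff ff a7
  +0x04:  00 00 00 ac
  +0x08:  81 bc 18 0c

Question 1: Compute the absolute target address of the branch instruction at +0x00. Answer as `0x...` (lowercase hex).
+0x00: fc ff ff a7 ⇒ word 0xa7fffffc (little)
  top 5b → 0x14 → b [J]
  imm: (w>>0)&0x7ffffff=0x7fffffc (s27→-4) → #-4
  target = base 0x0ed8 + off 0x00 + 4 + imm -4 = 0x0ed8

0x0ed8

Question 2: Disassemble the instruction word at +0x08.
@+08  little-endian(81 bc 18 0c) = 0x0c18bc81
  op=0x0c18bc81>>27=0x1 ⇒ cmpi (RI)
  [26:24] rd=4 = r4
  [23:0] imm=1621121 = #1621121

cmpi r4, #1621121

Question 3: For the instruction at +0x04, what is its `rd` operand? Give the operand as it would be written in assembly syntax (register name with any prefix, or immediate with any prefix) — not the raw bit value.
+0x04: 00 00 00 ac ⇒ word 0xac000000 (little)
  op=0xac000000>>27=0x15 ⇒ dec (R)
  rd@[26:24]=0x4 ⇒ r4

r4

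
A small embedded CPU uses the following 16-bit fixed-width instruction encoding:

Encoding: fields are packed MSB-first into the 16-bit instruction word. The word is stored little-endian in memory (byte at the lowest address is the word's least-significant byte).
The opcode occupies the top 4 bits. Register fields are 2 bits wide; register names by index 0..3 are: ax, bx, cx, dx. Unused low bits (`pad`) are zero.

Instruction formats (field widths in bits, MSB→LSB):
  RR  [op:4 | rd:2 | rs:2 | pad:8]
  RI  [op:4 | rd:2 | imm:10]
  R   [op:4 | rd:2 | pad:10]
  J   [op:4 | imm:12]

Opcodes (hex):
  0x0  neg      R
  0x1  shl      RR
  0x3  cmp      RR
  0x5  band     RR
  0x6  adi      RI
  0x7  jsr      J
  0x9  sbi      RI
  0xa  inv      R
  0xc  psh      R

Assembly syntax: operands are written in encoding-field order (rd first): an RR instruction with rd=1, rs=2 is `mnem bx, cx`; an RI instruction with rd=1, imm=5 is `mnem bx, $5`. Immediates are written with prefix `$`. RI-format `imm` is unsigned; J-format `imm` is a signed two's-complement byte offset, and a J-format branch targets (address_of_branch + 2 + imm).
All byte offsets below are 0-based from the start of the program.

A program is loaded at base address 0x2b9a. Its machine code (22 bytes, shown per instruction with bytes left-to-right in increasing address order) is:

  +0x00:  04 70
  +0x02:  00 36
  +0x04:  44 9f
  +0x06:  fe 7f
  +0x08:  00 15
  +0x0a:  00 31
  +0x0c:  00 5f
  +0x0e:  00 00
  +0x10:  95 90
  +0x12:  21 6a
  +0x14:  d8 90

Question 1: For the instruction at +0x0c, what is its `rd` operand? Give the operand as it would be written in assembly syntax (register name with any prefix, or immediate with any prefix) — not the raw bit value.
dx

@+0c  little-endian(00 5f) = 0x5f00
  top 4b → 0x5 → band [RR]
  [11:10] rd=3 = dx
  [9:8] rs=3 = dx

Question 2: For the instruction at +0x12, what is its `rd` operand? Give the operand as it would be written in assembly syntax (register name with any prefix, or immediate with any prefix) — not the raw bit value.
cx

off 0x12: read 21 6a as little → 0x6a21
  top 4b → 0x6 → adi [RI]
  rd@[11:10]=0x2 ⇒ cx
  imm@[9:0]=0x221 ⇒ $545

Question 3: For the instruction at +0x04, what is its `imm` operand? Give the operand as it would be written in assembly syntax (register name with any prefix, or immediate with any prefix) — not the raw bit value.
$836

+0x04: 44 9f ⇒ word 0x9f44 (little)
  top 4b → 0x9 → sbi [RI]
  [11:10] rd=3 = dx
  [9:0] imm=836 = $836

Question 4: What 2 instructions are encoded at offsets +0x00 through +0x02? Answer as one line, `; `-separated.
jsr $4; cmp bx, cx

[00] 04 70 → 0x7004
  op=0x7004>>12=0x7 ⇒ jsr (J)
  imm: (w>>0)&0xfff=0x4 → $4
[02] 00 36 → 0x3600
  op=0x3600>>12=0x3 ⇒ cmp (RR)
  rd: (w>>10)&0x3=0x1 → bx
  rs: (w>>8)&0x3=0x2 → cx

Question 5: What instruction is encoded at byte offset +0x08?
shl bx, bx

off 0x08: read 00 15 as little → 0x1500
  op=0x1500>>12=0x1 ⇒ shl (RR)
  rd@[11:10]=0x1 ⇒ bx
  rs@[9:8]=0x1 ⇒ bx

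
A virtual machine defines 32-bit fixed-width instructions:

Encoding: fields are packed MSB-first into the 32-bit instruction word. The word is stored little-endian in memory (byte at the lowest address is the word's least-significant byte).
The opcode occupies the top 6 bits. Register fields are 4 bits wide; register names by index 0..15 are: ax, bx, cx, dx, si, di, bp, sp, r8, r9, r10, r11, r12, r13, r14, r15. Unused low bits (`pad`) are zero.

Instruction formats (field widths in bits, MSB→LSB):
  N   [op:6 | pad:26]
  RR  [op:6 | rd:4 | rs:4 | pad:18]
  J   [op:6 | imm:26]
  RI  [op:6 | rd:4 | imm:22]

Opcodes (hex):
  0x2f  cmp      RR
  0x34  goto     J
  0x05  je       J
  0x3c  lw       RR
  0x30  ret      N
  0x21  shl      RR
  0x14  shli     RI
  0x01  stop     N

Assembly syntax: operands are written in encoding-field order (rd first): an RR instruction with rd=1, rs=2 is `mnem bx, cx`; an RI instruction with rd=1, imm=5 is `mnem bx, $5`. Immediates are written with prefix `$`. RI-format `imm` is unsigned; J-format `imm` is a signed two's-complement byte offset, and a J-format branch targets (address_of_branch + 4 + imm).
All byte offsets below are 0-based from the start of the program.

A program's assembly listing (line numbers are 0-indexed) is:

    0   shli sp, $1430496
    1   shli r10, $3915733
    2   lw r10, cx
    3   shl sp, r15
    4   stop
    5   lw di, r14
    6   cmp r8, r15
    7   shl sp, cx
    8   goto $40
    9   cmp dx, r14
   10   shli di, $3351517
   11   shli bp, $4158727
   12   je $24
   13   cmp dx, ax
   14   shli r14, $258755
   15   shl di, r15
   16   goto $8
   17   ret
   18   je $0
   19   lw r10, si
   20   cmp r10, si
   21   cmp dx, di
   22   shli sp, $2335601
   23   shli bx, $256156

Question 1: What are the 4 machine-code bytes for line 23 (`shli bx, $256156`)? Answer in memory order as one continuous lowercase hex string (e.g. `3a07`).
9ce84350

23. shli fields op=0x14:6|rd=1:4|imm=256156:22 → word 5043e89ch → 9c e8 43 50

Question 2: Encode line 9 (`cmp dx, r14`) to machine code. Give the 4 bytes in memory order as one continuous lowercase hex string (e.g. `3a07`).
L9: cmp op=0x2f:6|rd=3:4|rs=14:4|pad=0:18 ⇒ 0xbcf80000 ⇒ little 00 00 f8 bc

0000f8bc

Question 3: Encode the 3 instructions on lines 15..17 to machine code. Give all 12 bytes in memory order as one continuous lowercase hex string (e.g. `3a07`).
00007c85080000d0000000c0

15. shl fields op=0x21:6|rd=5:4|rs=15:4|pad=0:18 → word 857c0000h → 00 00 7c 85
16. goto fields op=0x34:6|imm=8:26 → word d0000008h → 08 00 00 d0
17. ret fields op=0x30:6|pad=0:26 → word c0000000h → 00 00 00 c0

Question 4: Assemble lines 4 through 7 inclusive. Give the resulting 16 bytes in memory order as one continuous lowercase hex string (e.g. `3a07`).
00000004000078f100003cbe0000c885

4. stop fields op=0x1:6|pad=0:26 → word 04000000h → 00 00 00 04
5. lw fields op=0x3c:6|rd=5:4|rs=14:4|pad=0:18 → word f1780000h → 00 00 78 f1
6. cmp fields op=0x2f:6|rd=8:4|rs=15:4|pad=0:18 → word be3c0000h → 00 00 3c be
7. shl fields op=0x21:6|rd=7:4|rs=2:4|pad=0:18 → word 85c80000h → 00 00 c8 85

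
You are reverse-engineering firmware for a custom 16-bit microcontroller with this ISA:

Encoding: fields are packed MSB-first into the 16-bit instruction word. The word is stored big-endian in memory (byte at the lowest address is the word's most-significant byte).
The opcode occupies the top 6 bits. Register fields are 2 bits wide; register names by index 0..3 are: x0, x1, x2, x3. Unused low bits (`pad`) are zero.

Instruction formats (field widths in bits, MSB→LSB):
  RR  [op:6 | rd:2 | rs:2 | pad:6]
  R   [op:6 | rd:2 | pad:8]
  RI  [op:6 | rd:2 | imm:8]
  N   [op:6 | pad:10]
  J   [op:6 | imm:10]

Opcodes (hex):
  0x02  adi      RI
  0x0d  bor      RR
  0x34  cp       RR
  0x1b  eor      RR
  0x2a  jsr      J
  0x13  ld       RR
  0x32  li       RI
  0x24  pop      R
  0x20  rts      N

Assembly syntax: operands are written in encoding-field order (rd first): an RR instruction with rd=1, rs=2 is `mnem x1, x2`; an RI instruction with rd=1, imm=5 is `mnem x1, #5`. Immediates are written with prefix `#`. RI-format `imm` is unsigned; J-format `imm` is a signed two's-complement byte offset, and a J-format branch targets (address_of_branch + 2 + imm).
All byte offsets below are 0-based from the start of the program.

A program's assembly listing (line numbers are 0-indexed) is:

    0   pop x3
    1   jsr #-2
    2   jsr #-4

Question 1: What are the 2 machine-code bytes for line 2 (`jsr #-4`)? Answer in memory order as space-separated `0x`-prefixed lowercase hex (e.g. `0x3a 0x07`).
0xab 0xfc

2. jsr fields op=0x2a:6|imm=-4:10 → word abfch → ab fc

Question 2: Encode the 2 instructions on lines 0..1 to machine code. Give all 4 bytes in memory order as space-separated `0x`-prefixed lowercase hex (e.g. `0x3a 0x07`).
0. pop fields op=0x24:6|rd=3:2|pad=0:8 → word 9300h → 93 00
1. jsr fields op=0x2a:6|imm=-2:10 → word abfeh → ab fe

0x93 0x00 0xab 0xfe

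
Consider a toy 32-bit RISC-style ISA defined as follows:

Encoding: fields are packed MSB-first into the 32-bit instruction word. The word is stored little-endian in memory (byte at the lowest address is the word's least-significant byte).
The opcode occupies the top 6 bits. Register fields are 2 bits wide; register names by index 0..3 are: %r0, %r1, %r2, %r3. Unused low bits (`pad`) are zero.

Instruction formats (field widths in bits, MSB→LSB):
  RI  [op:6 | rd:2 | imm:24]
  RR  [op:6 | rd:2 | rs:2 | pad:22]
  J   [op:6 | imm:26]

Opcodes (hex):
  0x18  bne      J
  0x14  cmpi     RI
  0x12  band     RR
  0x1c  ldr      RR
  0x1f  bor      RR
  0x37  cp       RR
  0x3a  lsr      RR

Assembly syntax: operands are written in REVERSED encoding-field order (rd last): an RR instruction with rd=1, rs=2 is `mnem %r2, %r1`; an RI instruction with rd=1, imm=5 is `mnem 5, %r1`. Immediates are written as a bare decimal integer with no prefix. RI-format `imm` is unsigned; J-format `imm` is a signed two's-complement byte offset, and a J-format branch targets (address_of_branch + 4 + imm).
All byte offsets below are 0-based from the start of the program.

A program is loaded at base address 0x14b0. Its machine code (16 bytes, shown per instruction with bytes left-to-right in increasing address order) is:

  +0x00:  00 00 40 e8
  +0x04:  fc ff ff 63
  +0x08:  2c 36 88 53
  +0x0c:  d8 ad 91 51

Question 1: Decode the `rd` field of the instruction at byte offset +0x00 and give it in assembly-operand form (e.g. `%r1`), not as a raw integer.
%r0

@+00  little-endian(00 00 40 e8) = 0xe8400000
  top 6b → 0x3a → lsr [RR]
  rd: (w>>24)&0x3=0x0 → %r0
  rs: (w>>22)&0x3=0x1 → %r1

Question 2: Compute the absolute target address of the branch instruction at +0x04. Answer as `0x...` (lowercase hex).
off 0x04: read fc ff ff 63 as little → 0x63fffffc
  opcode bits[31:26]=0x18: bne/J
  [25:0] imm=67108860 (s26→-4) = -4
  target = base 0x14b0 + off 0x04 + 4 + imm -4 = 0x14b4

0x14b4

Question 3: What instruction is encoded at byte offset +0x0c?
@+0c  little-endian(d8 ad 91 51) = 0x5191add8
  top 6b → 0x14 → cmpi [RI]
  rd@[25:24]=0x1 ⇒ %r1
  imm@[23:0]=0x91add8 ⇒ 9547224

cmpi 9547224, %r1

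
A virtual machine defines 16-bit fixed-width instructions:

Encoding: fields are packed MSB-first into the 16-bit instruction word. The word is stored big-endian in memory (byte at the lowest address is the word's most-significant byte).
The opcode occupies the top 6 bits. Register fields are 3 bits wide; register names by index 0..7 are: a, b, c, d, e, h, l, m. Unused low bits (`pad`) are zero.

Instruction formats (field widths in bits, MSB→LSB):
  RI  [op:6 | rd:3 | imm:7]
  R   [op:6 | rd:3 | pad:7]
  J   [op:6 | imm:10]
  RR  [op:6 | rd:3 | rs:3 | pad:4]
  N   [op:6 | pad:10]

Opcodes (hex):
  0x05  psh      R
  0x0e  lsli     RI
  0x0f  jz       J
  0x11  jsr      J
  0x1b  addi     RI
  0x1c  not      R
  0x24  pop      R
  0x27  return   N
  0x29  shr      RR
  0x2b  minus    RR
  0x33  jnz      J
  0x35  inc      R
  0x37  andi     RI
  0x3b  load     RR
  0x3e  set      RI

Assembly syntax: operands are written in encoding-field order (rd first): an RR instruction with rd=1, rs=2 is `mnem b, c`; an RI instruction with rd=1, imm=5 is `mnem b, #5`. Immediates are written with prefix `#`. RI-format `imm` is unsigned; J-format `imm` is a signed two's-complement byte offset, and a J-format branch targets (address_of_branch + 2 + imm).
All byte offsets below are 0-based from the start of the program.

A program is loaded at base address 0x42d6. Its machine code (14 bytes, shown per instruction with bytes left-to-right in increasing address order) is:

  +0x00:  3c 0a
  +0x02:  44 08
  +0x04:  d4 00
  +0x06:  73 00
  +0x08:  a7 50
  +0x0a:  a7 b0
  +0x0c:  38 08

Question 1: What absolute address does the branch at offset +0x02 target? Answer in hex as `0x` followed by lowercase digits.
0x42e2

[02] 44 08 → 0x4408
  top 6b → 0x11 → jsr [J]
  imm: (w>>0)&0x3ff=0x8 → #8
  target = base 0x42d6 + off 0x02 + 2 + imm 8 = 0x42e2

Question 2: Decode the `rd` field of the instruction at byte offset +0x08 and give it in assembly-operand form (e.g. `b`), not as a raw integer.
off 0x08: read a7 50 as big → 0xa750
  opcode bits[15:10]=0x29: shr/RR
  [9:7] rd=6 = l
  [6:4] rs=5 = h

l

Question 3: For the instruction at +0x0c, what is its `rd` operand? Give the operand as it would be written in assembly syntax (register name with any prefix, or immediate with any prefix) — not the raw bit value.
a

@+0c  big-endian(38 08) = 0x3808
  opcode bits[15:10]=0xe: lsli/RI
  rd: (w>>7)&0x7=0x0 → a
  imm: (w>>0)&0x7f=0x8 → #8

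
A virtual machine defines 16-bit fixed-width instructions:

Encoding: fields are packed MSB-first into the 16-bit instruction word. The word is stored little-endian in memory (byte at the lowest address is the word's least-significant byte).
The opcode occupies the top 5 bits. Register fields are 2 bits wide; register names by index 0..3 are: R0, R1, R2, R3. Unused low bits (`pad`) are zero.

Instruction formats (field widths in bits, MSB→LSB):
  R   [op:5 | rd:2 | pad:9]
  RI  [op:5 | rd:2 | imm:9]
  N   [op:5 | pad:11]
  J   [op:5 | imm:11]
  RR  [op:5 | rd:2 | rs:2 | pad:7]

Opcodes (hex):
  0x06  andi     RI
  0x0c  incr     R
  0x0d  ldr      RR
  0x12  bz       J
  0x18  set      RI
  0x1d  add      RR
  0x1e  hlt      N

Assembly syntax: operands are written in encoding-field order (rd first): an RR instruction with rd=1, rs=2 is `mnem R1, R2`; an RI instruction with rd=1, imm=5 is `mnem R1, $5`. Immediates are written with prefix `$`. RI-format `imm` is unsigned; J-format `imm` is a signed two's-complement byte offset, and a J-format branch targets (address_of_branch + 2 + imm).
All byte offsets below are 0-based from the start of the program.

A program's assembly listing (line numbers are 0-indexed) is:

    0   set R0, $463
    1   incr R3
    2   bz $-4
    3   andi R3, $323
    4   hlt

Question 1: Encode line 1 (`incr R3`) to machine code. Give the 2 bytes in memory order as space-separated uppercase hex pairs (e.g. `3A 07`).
L1: incr op=0xc:5|rd=3:2|pad=0:9 ⇒ 0x6600 ⇒ little 00 66

00 66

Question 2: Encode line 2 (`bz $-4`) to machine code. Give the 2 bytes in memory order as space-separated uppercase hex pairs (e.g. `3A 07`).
L2: bz op=0x12:5|imm=-4:11 ⇒ 0x97fc ⇒ little fc 97

FC 97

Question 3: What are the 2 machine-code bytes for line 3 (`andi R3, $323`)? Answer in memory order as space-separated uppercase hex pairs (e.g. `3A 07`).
3. andi fields op=0x6:5|rd=3:2|imm=323:9 → word 3743h → 43 37

43 37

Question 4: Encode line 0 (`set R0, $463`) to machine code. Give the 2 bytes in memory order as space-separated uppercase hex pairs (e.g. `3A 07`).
line 0 (set): pack op=0x18:5|rd=0:2|imm=463:9 = 0xc1cf; little→ cf c1

CF C1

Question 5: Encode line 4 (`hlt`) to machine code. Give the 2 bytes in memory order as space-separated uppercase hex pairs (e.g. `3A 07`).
4. hlt fields op=0x1e:5|pad=0:11 → word f000h → 00 f0

00 F0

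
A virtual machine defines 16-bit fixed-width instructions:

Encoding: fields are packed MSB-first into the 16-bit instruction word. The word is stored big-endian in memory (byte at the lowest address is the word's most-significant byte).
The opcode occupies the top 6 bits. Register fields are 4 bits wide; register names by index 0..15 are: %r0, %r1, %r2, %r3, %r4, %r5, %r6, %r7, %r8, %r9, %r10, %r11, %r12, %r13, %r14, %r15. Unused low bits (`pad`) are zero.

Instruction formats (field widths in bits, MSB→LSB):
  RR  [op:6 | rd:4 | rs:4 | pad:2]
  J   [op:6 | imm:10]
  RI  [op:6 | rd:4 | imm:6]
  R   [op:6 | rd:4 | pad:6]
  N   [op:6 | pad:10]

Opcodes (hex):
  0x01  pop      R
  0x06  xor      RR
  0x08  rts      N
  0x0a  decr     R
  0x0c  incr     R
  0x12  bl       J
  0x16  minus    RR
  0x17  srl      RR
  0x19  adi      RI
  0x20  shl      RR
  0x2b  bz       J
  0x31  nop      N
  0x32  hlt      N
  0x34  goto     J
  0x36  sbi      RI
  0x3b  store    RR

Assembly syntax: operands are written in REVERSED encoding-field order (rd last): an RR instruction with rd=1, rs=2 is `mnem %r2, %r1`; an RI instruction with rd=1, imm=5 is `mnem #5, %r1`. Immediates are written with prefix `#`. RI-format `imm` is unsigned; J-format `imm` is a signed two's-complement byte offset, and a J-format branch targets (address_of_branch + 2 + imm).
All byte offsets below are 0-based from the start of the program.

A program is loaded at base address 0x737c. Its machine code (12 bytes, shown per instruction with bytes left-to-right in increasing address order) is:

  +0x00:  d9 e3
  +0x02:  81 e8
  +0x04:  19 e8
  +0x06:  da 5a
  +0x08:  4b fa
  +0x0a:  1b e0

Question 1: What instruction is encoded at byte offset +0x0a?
xor %r8, %r15

off 0x0a: read 1b e0 as big → 0x1be0
  op=0x1be0>>10=0x6 ⇒ xor (RR)
  rd: (w>>6)&0xf=0xf → %r15
  rs: (w>>2)&0xf=0x8 → %r8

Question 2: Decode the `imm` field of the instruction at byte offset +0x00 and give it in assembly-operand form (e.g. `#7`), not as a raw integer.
off 0x00: read d9 e3 as big → 0xd9e3
  top 6b → 0x36 → sbi [RI]
  rd: (w>>6)&0xf=0x7 → %r7
  imm: (w>>0)&0x3f=0x23 → #35

#35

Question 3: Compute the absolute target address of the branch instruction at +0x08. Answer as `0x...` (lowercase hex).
off 0x08: read 4b fa as big → 0x4bfa
  op=0x4bfa>>10=0x12 ⇒ bl (J)
  [9:0] imm=1018 (s10→-6) = #-6
  target = base 0x737c + off 0x08 + 2 + imm -6 = 0x7380

0x7380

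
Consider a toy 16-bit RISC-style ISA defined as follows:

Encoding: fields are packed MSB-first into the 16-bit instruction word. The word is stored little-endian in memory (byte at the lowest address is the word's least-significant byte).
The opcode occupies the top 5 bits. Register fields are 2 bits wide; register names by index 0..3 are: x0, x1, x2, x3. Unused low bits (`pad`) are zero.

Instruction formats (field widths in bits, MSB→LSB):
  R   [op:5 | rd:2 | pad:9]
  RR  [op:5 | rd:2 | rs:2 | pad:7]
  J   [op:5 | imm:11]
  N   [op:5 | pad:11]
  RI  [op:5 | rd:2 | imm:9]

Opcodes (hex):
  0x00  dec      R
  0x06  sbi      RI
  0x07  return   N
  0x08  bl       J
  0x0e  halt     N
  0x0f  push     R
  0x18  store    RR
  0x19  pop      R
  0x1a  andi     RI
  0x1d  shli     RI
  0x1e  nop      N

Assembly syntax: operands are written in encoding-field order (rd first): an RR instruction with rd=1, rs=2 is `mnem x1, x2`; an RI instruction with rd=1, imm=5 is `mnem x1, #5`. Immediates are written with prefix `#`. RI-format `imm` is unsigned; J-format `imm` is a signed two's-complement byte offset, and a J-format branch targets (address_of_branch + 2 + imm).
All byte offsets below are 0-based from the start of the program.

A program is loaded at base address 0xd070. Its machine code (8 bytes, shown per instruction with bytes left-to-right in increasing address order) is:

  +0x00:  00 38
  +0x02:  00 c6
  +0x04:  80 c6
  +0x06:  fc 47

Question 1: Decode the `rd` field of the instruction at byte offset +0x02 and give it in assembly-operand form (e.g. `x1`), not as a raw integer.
x3

+0x02: 00 c6 ⇒ word 0xc600 (little)
  top 5b → 0x18 → store [RR]
  [10:9] rd=3 = x3
  [8:7] rs=0 = x0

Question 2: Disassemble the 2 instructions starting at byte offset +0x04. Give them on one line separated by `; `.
store x3, x1; bl #-4

@+04  little-endian(80 c6) = 0xc680
  op=0xc680>>11=0x18 ⇒ store (RR)
  rd: (w>>9)&0x3=0x3 → x3
  rs: (w>>7)&0x3=0x1 → x1
@+06  little-endian(fc 47) = 0x47fc
  op=0x47fc>>11=0x8 ⇒ bl (J)
  imm: (w>>0)&0x7ff=0x7fc (s11→-4) → #-4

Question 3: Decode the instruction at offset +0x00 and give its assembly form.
return

off 0x00: read 00 38 as little → 0x3800
  top 5b → 0x7 → return [N]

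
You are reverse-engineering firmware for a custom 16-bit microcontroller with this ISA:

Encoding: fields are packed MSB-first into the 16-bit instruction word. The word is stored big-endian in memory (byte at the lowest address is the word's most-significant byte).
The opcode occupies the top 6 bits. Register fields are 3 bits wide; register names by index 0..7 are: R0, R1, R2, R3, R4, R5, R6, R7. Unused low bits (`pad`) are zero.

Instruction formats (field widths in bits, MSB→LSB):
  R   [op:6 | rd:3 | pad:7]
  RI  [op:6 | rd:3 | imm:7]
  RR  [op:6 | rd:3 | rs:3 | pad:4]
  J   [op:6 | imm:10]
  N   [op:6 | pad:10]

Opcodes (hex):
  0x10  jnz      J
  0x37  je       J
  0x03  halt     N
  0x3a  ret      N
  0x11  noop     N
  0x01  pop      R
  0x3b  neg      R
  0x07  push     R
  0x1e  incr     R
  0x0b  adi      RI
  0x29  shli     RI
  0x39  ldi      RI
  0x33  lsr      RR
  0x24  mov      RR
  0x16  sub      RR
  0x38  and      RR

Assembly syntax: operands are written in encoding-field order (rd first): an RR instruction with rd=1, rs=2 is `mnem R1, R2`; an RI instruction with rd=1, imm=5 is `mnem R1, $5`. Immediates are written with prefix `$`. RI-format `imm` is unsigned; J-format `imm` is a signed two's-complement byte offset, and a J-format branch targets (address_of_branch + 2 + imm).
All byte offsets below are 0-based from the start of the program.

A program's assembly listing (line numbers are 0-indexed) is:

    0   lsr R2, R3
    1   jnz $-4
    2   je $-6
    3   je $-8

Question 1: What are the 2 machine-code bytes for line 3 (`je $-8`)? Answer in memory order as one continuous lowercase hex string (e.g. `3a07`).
L3: je op=0x37:6|imm=-8:10 ⇒ 0xdff8 ⇒ big df f8

dff8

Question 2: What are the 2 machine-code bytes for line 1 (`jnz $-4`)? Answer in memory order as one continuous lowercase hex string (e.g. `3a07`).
line 1 (jnz): pack op=0x10:6|imm=-4:10 = 0x43fc; big→ 43 fc

43fc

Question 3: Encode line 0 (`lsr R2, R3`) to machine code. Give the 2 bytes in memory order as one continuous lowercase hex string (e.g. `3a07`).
0. lsr fields op=0x33:6|rd=2:3|rs=3:3|pad=0:4 → word cd30h → cd 30

cd30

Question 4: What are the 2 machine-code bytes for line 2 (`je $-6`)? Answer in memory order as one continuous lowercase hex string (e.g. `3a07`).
dffa

line 2 (je): pack op=0x37:6|imm=-6:10 = 0xdffa; big→ df fa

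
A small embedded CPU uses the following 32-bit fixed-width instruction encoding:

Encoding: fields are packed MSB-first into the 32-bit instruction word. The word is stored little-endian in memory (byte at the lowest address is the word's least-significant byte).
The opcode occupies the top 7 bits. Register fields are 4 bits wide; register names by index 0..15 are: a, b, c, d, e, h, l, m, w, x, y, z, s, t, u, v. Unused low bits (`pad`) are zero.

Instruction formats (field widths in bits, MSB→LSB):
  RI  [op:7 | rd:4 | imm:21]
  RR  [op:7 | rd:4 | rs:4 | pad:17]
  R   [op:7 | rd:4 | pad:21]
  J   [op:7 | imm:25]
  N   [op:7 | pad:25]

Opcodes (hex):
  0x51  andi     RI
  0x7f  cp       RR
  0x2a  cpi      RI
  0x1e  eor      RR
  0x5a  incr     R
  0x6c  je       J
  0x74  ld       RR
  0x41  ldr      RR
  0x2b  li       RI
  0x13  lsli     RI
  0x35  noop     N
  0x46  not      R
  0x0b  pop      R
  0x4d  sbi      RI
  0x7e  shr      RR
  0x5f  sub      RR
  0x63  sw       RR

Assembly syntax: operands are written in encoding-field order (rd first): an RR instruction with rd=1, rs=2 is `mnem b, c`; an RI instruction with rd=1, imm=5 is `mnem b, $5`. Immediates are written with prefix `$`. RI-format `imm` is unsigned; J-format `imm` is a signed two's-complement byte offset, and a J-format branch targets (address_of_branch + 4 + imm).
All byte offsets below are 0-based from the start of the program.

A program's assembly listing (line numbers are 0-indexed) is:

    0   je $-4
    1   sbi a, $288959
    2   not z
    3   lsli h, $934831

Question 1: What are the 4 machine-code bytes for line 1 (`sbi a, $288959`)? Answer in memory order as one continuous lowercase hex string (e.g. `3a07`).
bf68049a

L1: sbi op=0x4d:7|rd=0:4|imm=288959:21 ⇒ 0x9a0468bf ⇒ little bf 68 04 9a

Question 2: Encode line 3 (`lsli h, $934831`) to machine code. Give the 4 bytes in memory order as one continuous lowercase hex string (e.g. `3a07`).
L3: lsli op=0x13:7|rd=5:4|imm=934831:21 ⇒ 0x26ae43af ⇒ little af 43 ae 26

af43ae26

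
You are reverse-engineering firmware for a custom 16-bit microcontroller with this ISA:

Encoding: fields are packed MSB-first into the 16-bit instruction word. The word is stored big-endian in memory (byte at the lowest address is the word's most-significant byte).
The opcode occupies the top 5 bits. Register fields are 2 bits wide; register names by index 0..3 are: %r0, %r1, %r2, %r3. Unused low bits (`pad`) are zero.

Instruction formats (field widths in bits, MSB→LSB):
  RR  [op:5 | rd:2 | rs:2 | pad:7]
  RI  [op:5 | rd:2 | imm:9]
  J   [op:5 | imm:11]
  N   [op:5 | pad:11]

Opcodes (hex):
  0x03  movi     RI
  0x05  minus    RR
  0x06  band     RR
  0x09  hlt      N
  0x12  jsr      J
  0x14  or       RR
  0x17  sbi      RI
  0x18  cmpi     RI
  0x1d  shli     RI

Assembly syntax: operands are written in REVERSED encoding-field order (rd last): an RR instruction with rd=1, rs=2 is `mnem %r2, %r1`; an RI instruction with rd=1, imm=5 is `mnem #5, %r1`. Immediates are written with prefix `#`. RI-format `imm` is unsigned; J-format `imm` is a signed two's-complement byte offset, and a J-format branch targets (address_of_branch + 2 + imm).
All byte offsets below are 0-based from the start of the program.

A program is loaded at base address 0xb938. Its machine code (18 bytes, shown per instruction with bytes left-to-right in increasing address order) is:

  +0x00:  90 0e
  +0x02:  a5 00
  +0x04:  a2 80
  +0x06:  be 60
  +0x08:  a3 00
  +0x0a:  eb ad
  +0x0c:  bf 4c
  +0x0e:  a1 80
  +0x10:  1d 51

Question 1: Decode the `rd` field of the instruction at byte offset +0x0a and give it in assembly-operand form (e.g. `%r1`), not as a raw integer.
%r1

+0x0a: eb ad ⇒ word 0xebad (big)
  top 5b → 0x1d → shli [RI]
  rd: (w>>9)&0x3=0x1 → %r1
  imm: (w>>0)&0x1ff=0x1ad → #429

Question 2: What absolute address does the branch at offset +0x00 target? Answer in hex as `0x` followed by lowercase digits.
+0x00: 90 0e ⇒ word 0x900e (big)
  top 5b → 0x12 → jsr [J]
  [10:0] imm=14 = #14
  target = base 0xb938 + off 0x00 + 2 + imm 14 = 0xb948

0xb948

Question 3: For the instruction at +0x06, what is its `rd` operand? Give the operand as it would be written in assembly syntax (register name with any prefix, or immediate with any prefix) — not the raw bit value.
+0x06: be 60 ⇒ word 0xbe60 (big)
  opcode bits[15:11]=0x17: sbi/RI
  rd: (w>>9)&0x3=0x3 → %r3
  imm: (w>>0)&0x1ff=0x60 → #96

%r3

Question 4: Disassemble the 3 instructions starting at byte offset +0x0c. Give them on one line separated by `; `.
sbi #332, %r3; or %r3, %r0; movi #337, %r2

[0c] bf 4c → 0xbf4c
  op=0xbf4c>>11=0x17 ⇒ sbi (RI)
  rd: (w>>9)&0x3=0x3 → %r3
  imm: (w>>0)&0x1ff=0x14c → #332
[0e] a1 80 → 0xa180
  op=0xa180>>11=0x14 ⇒ or (RR)
  rd: (w>>9)&0x3=0x0 → %r0
  rs: (w>>7)&0x3=0x3 → %r3
[10] 1d 51 → 0x1d51
  op=0x1d51>>11=0x3 ⇒ movi (RI)
  rd: (w>>9)&0x3=0x2 → %r2
  imm: (w>>0)&0x1ff=0x151 → #337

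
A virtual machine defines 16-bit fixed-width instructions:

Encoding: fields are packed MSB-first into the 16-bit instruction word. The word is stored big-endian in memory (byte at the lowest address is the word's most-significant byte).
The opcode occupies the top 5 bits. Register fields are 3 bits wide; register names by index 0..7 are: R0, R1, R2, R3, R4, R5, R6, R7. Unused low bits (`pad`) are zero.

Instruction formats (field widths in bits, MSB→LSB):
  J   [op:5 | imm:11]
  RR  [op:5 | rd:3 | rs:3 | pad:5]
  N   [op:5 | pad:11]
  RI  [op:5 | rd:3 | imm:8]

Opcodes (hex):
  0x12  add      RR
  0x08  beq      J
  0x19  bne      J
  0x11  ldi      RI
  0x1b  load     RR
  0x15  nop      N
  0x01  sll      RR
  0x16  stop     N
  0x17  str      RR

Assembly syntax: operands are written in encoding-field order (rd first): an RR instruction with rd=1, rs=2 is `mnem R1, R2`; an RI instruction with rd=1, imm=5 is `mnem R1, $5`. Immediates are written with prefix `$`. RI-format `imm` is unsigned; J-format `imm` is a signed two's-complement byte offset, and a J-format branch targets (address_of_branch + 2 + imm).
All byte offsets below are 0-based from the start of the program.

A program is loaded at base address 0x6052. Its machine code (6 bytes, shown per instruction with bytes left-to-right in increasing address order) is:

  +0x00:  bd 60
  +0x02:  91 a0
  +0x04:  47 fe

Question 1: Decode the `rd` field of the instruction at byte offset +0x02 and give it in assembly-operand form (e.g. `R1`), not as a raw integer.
R1

[02] 91 a0 → 0x91a0
  op=0x91a0>>11=0x12 ⇒ add (RR)
  [10:8] rd=1 = R1
  [7:5] rs=5 = R5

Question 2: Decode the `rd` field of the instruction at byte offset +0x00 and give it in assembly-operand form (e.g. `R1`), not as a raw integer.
R5

@+00  big-endian(bd 60) = 0xbd60
  op=0xbd60>>11=0x17 ⇒ str (RR)
  [10:8] rd=5 = R5
  [7:5] rs=3 = R3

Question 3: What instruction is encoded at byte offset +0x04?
beq $-2

+0x04: 47 fe ⇒ word 0x47fe (big)
  op=0x47fe>>11=0x8 ⇒ beq (J)
  [10:0] imm=2046 (s11→-2) = $-2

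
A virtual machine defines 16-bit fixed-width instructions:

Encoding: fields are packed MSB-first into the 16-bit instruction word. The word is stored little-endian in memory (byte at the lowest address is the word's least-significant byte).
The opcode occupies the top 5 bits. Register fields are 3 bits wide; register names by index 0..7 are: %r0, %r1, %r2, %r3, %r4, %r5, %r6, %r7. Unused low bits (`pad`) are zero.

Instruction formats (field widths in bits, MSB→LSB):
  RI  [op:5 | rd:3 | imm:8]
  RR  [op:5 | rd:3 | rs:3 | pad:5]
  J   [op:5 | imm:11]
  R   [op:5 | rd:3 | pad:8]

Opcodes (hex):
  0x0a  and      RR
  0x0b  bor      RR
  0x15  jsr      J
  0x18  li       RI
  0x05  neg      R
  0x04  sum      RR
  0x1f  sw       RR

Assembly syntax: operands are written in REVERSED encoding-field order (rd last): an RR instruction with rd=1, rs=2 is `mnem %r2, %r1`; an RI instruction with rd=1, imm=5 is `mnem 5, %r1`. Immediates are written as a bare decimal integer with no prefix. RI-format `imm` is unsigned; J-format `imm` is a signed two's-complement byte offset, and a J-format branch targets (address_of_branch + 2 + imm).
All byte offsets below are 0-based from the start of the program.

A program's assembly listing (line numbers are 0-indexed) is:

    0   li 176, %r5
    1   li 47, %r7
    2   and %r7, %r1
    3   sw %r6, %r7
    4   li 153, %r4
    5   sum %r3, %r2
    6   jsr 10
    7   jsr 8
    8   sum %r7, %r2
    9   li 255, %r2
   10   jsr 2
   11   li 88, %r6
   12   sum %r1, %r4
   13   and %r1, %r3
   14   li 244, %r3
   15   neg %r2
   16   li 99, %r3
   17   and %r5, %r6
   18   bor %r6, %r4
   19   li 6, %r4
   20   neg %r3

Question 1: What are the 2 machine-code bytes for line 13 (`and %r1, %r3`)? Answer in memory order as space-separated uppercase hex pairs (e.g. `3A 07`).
L13: and op=0xa:5|rd=3:3|rs=1:3|pad=0:5 ⇒ 0x5320 ⇒ little 20 53

20 53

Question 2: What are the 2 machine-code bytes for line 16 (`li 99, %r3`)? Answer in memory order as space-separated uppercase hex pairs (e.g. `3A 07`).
63 C3

16. li fields op=0x18:5|rd=3:3|imm=99:8 → word c363h → 63 c3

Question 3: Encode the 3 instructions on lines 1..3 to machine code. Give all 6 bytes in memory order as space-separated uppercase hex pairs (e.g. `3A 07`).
L1: li op=0x18:5|rd=7:3|imm=47:8 ⇒ 0xc72f ⇒ little 2f c7
L2: and op=0xa:5|rd=1:3|rs=7:3|pad=0:5 ⇒ 0x51e0 ⇒ little e0 51
L3: sw op=0x1f:5|rd=7:3|rs=6:3|pad=0:5 ⇒ 0xffc0 ⇒ little c0 ff

2F C7 E0 51 C0 FF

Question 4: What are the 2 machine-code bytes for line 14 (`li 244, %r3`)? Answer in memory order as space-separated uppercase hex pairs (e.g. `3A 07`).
line 14 (li): pack op=0x18:5|rd=3:3|imm=244:8 = 0xc3f4; little→ f4 c3

F4 C3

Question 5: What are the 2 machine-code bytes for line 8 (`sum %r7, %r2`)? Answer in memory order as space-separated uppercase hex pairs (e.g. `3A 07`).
E0 22

line 8 (sum): pack op=0x4:5|rd=2:3|rs=7:3|pad=0:5 = 0x22e0; little→ e0 22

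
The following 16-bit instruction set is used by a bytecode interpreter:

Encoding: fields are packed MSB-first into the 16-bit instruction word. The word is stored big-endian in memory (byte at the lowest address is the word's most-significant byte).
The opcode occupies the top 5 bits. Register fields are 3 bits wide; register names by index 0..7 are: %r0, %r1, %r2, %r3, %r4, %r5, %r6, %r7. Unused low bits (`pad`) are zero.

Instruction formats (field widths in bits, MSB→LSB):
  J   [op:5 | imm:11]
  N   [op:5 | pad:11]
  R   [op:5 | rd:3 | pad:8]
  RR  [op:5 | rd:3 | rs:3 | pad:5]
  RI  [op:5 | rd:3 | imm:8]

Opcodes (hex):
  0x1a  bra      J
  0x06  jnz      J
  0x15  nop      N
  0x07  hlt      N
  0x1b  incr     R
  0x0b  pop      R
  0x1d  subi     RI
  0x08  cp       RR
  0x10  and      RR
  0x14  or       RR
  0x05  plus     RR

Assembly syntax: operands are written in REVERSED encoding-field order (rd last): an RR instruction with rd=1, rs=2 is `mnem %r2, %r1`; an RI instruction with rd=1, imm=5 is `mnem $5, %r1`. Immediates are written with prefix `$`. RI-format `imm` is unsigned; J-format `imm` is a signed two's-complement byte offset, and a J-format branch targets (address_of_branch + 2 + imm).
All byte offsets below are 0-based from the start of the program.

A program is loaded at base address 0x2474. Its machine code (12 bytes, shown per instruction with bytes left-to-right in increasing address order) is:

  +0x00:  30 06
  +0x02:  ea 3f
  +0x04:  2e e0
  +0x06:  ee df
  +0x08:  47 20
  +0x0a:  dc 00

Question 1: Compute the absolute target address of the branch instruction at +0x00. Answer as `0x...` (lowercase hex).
off 0x00: read 30 06 as big → 0x3006
  opcode bits[15:11]=0x6: jnz/J
  [10:0] imm=6 = $6
  target = base 0x2474 + off 0x00 + 2 + imm 6 = 0x247c

0x247c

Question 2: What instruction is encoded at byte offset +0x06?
@+06  big-endian(ee df) = 0xeedf
  op=0xeedf>>11=0x1d ⇒ subi (RI)
  rd@[10:8]=0x6 ⇒ %r6
  imm@[7:0]=0xdf ⇒ $223

subi $223, %r6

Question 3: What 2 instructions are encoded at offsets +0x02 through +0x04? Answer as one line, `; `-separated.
off 0x02: read ea 3f as big → 0xea3f
  op=0xea3f>>11=0x1d ⇒ subi (RI)
  [10:8] rd=2 = %r2
  [7:0] imm=63 = $63
off 0x04: read 2e e0 as big → 0x2ee0
  op=0x2ee0>>11=0x5 ⇒ plus (RR)
  [10:8] rd=6 = %r6
  [7:5] rs=7 = %r7

subi $63, %r2; plus %r7, %r6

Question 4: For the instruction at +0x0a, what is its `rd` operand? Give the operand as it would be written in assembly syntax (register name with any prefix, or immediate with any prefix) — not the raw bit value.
@+0a  big-endian(dc 00) = 0xdc00
  top 5b → 0x1b → incr [R]
  rd@[10:8]=0x4 ⇒ %r4

%r4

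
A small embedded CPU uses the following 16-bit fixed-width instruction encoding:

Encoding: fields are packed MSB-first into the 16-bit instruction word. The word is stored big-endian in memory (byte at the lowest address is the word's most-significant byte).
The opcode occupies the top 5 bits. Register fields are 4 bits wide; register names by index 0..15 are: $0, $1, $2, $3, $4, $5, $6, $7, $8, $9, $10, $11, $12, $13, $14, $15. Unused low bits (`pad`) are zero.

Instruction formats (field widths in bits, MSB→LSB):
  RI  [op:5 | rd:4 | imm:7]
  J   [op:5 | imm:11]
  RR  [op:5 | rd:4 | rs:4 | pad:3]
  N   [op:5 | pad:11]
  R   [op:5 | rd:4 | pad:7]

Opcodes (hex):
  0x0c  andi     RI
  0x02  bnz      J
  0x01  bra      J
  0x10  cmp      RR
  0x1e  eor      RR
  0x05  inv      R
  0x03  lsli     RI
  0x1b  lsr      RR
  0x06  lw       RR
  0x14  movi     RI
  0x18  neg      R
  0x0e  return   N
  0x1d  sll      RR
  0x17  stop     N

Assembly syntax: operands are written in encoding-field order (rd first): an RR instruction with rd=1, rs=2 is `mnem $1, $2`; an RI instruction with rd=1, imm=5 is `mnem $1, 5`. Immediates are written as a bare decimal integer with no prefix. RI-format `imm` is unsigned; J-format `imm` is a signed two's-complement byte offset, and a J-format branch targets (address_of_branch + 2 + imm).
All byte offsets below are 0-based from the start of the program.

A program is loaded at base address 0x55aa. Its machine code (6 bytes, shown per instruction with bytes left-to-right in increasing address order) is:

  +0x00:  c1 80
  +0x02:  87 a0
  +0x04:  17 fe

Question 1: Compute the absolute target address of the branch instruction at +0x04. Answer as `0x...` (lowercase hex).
@+04  big-endian(17 fe) = 0x17fe
  op=0x17fe>>11=0x2 ⇒ bnz (J)
  [10:0] imm=2046 (s11→-2) = -2
  target = base 0x55aa + off 0x04 + 2 + imm -2 = 0x55ae

0x55ae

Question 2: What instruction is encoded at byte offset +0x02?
cmp $15, $4

@+02  big-endian(87 a0) = 0x87a0
  opcode bits[15:11]=0x10: cmp/RR
  rd: (w>>7)&0xf=0xf → $15
  rs: (w>>3)&0xf=0x4 → $4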